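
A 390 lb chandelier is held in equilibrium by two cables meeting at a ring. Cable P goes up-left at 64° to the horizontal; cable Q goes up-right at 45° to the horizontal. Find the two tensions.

T_P = 291.7 lb, T_Q = 180.8 lb

ΣF_x = 0: −T_P·cos64° + T_Q·cos45° = 0 → T_Q = 0.61995·T_P.
ΣF_y = 0: T_P·sin64° + T_Q·sin45° = 390.
Substitute: T_P·(0.898794 + 0.61995·0.707107) = 390 → T_P = 291.662 ≈ 291.7 lb.
Then T_Q = 0.61995 × 291.662 = 180.8 lb.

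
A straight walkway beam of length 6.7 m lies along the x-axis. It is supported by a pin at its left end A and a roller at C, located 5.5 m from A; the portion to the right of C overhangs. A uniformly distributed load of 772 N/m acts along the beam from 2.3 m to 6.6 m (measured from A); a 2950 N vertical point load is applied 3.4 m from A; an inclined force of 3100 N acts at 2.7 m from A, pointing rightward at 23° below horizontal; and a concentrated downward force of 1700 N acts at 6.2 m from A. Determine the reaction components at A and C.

Resultant of the distributed load: 772 × 4.3 = 3319.6 N at 4.45 m from A.
ΣM about A: C_y·5.5 − (772·4.3)·4.45 − 2950·3.4 − 3100·sin23°·2.7 − 1700·6.2 = 0 → C_y = 38612.6/5.5 = 7020.47 ≈ 7020 N.
ΣF_y = 0: A_y + 7020.47 − 772·4.3 − 2950 − 3100·sin23° − 1700 = 0 → A_y = 2160 N.
ΣF_x = 0: A_x + 3100·cos23° = 0 → A_x = -2854 N.

A_x = -2854 N, A_y = 2160 N, C_y = 7020 N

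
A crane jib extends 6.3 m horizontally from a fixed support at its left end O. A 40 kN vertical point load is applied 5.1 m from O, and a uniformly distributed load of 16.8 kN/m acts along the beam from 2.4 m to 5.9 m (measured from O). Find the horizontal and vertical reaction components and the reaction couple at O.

Resultant of the distributed load: 16.8 × 3.5 = 58.8 kN at 4.15 m from O.
ΣF_x = 0: O_x = 0.
ΣF_y = 0: O_y − 40 − 16.8·3.5 = 0 → O_y = 98.80 kN.
ΣM about O: M_O − 40·5.1 − (16.8·3.5)·4.15 = 0 → M_O = 448.0 kN·m.

O_x = 0, O_y = 98.80 kN, M_O = 448.0 kN·m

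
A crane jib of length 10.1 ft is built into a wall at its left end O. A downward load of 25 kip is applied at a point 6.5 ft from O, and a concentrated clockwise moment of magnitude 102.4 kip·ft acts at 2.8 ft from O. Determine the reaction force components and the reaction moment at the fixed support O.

O_x = 0, O_y = 25.00 kip, M_O = 264.9 kip·ft

ΣF_x = 0: O_x = 0.
ΣF_y = 0: O_y − 25 = 0 → O_y = 25.00 kip.
ΣM about O: M_O − 25·6.5 − 102.4 = 0 → M_O = 264.9 kip·ft.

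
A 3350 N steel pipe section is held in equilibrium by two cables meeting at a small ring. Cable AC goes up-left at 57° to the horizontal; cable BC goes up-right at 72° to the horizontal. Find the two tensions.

T_AC = 1332 N, T_BC = 2348 N

ΣF_x = 0: −T_AC·cos57° + T_BC·cos72° = 0 → T_BC = 1.76249·T_AC.
ΣF_y = 0: T_AC·sin57° + T_BC·sin72° = 3350.
Substitute: T_AC·(0.838671 + 1.76249·0.951057) = 3350 → T_AC = 1332.06 ≈ 1332 N.
Then T_BC = 1.76249 × 1332.06 = 2348 N.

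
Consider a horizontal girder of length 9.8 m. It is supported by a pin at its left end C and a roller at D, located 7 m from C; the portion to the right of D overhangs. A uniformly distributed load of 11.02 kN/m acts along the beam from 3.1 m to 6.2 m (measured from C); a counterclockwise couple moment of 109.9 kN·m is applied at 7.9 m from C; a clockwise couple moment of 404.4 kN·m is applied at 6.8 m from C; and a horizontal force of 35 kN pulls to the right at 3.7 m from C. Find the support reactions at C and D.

Resultant of the distributed load: 11.02 × 3.1 = 34.162 kN at 4.65 m from C.
Moments about C: D_y·7 − (11.02·3.1)·4.65 + 109.9 − 404.4 = 0 → D_y = 453.3533/7 = 64.7648 ≈ 64.76 kN.
ΣF_y = 0: C_y + 64.7648 − 11.02·3.1 = 0 → C_y = -30.60 kN.
ΣF_x = 0: C_x + 35 = 0 → C_x = -35.00 kN.

C_x = -35.00 kN, C_y = -30.60 kN, D_y = 64.76 kN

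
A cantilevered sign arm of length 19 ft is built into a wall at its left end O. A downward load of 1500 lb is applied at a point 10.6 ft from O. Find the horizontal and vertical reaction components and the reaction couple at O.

ΣF_x = 0: O_x = 0.
ΣF_y = 0: O_y − 1500 = 0 → O_y = 1500 lb.
ΣM about O: M_O − 1500·10.6 = 0 → M_O = 15900 lb·ft.

O_x = 0, O_y = 1500 lb, M_O = 15900 lb·ft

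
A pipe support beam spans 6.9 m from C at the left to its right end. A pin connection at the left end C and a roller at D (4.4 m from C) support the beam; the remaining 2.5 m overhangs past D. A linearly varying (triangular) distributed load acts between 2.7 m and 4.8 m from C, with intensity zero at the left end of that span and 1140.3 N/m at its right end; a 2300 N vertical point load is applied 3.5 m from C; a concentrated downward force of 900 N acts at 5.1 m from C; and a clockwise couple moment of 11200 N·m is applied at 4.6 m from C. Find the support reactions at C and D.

C_x = 0, C_y = -2137 N, D_y = 6534 N

Resultant of the triangular load: ½ × 1140.3 × 2.1 = 1197.315 N, acting at 4.1 m from C (one-third of the span from the peak).
ΣM about C: D_y·4.4 − (½·1140.3·2.1)·4.1 − 2300·3.5 − 900·5.1 − 11200 = 0 → D_y = 28748.9915/4.4 = 6533.86 ≈ 6534 N.
ΣF_y = 0: C_y + 6533.86 − ½·1140.3·2.1 − 2300 − 900 = 0 → C_y = -2137 N.
ΣF_x = 0: no horizontal applied forces, so C_x = 0.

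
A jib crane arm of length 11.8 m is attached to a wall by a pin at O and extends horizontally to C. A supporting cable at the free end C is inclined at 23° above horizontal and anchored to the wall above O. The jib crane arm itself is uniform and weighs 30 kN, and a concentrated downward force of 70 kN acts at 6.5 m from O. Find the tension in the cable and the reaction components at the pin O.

ΣM about O: T·sin23°·11.8 − 30·5.9 − 70·6.5 = 0 → T = 632/(11.8·0.390731) = 137.075 ≈ 137.1 kN.
ΣF_x = 0: O_x − T·cos23° = 0 → O_x = 137.075 × 0.920505 = 126.2 kN.
ΣF_y = 0: O_y + T·sin23° − 30 − 70 = 0 → O_y = 100 − 137.075 × 0.390731 = 46.44 kN.

T = 137.1 kN, O_x = 126.2 kN, O_y = 46.44 kN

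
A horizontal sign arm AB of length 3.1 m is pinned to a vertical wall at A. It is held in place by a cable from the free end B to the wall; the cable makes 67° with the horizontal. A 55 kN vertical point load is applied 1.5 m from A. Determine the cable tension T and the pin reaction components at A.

ΣM about A: T·sin67°·3.1 − 55·1.5 = 0 → T = 82.5/(3.1·0.920505) = 28.9112 ≈ 28.91 kN.
ΣF_x = 0: A_x − T·cos67° = 0 → A_x = 28.9112 × 0.390731 = 11.30 kN.
ΣF_y = 0: A_y + T·sin67° − 55 = 0 → A_y = 55 − 28.9112 × 0.920505 = 28.39 kN.

T = 28.91 kN, A_x = 11.30 kN, A_y = 28.39 kN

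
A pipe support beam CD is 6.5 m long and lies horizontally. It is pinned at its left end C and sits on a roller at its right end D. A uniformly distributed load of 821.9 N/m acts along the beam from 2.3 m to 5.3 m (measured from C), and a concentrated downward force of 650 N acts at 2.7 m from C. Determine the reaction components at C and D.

Resultant of the distributed load: 821.9 × 3 = 2465.7 N at 3.8 m from C.
Taking moments about C: D_y·6.5 − (821.9·3)·3.8 − 650·2.7 = 0 → D_y = 11124.66/6.5 = 1711.49 ≈ 1711 N.
ΣF_y = 0: C_y + 1711.49 − 821.9·3 − 650 = 0 → C_y = 1404 N.
ΣF_x = 0: no horizontal applied forces, so C_x = 0.

C_x = 0, C_y = 1404 N, D_y = 1711 N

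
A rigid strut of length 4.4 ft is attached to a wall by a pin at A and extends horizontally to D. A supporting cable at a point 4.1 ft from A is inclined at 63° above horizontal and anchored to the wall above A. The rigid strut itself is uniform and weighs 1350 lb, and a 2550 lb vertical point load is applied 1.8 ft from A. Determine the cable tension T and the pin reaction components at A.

T = 2069 lb, A_x = 939.5 lb, A_y = 2056 lb

ΣM about A: T·sin63°·4.1 − 1350·2.2 − 2550·1.8 = 0 → T = 7560/(4.1·0.891007) = 2069.46 ≈ 2069 lb.
ΣF_x = 0: A_x − T·cos63° = 0 → A_x = 2069.46 × 0.45399 = 939.5 lb.
ΣF_y = 0: A_y + T·sin63° − 1350 − 2550 = 0 → A_y = 3900 − 2069.46 × 0.891007 = 2056 lb.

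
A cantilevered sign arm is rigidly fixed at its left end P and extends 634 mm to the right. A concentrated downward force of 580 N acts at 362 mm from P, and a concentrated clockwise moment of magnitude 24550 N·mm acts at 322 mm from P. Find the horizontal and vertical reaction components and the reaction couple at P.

ΣF_x = 0: P_x = 0.
ΣF_y = 0: P_y − 580 = 0 → P_y = 580.0 N.
ΣM about P: M_P − 580·362 − 24550 = 0 → M_P = 234500 N·mm.

P_x = 0, P_y = 580.0 N, M_P = 234500 N·mm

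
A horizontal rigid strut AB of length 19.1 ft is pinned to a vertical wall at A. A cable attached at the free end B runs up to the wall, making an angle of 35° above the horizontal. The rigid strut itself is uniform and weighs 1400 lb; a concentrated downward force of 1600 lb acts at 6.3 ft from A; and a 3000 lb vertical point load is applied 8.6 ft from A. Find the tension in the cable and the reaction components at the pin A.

T = 4496 lb, A_x = 3683 lb, A_y = 3421 lb

ΣM about A: T·sin35°·19.1 − 1400·9.55 − 1600·6.3 − 3000·8.6 = 0 → T = 49250/(19.1·0.573576) = 4495.54 ≈ 4496 lb.
ΣF_x = 0: A_x − T·cos35° = 0 → A_x = 4495.54 × 0.819152 = 3683 lb.
ΣF_y = 0: A_y + T·sin35° − 1400 − 1600 − 3000 = 0 → A_y = 6000 − 4495.54 × 0.573576 = 3421 lb.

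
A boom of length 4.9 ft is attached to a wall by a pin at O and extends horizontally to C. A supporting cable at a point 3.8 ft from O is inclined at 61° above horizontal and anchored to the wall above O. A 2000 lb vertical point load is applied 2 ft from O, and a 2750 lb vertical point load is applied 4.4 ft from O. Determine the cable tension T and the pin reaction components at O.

T = 4844 lb, O_x = 2349 lb, O_y = 513.2 lb

ΣM about O: T·sin61°·3.8 − 2000·2 − 2750·4.4 = 0 → T = 16100/(3.8·0.87462) = 4844.21 ≈ 4844 lb.
ΣF_x = 0: O_x − T·cos61° = 0 → O_x = 4844.21 × 0.48481 = 2349 lb.
ΣF_y = 0: O_y + T·sin61° − 2000 − 2750 = 0 → O_y = 4750 − 4844.21 × 0.87462 = 513.2 lb.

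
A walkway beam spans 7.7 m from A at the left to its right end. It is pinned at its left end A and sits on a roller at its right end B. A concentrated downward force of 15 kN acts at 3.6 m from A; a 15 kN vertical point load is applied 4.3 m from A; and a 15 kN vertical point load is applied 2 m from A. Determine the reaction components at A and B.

ΣM about A: B_y·7.7 − 15·3.6 − 15·4.3 − 15·2 = 0 → B_y = 148.5/7.7 = 19.2857 ≈ 19.29 kN.
ΣF_y = 0: A_y + 19.2857 − 15 − 15 − 15 = 0 → A_y = 25.71 kN.
ΣF_x = 0: no horizontal applied forces, so A_x = 0.

A_x = 0, A_y = 25.71 kN, B_y = 19.29 kN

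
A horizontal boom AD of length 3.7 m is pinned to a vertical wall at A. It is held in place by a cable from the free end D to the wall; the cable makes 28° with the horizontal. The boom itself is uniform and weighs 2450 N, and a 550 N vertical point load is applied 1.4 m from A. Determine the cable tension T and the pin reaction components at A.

T = 3053 N, A_x = 2695 N, A_y = 1567 N

ΣM about A: T·sin28°·3.7 − 2450·1.85 − 550·1.4 = 0 → T = 5302.5/(3.7·0.469472) = 3052.6 ≈ 3053 N.
ΣF_x = 0: A_x − T·cos28° = 0 → A_x = 3052.6 × 0.882948 = 2695 N.
ΣF_y = 0: A_y + T·sin28° − 2450 − 550 = 0 → A_y = 3000 − 3052.6 × 0.469472 = 1567 N.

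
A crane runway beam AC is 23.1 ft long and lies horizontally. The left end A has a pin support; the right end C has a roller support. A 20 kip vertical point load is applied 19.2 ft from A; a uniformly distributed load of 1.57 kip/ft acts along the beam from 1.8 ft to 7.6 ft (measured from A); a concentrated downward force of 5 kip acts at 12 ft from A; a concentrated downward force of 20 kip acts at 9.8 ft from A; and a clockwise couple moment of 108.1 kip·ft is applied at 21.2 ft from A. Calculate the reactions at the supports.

A_x = 0, A_y = 19.87 kip, C_y = 34.24 kip

Resultant of the distributed load: 1.57 × 5.8 = 9.106 kip at 4.7 ft from A.
Moments about A: C_y·23.1 − 20·19.2 − (1.57·5.8)·4.7 − 5·12 − 20·9.8 − 108.1 = 0 → C_y = 790.8982/23.1 = 34.238 ≈ 34.24 kip.
ΣF_y = 0: A_y + 34.238 − 20 − 1.57·5.8 − 5 − 20 = 0 → A_y = 19.87 kip.
ΣF_x = 0: no horizontal applied forces, so A_x = 0.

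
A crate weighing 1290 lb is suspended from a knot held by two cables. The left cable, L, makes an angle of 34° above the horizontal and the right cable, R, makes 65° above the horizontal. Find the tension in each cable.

T_L = 552.0 lb, T_R = 1083 lb

ΣF_x = 0: −T_L·cos34° + T_R·cos65° = 0 → T_R = 1.96167·T_L.
ΣF_y = 0: T_L·sin34° + T_R·sin65° = 1290.
Substitute: T_L·(0.559193 + 1.96167·0.906308) = 1290 → T_L = 551.973 ≈ 552.0 lb.
Then T_R = 1.96167 × 551.973 = 1083 lb.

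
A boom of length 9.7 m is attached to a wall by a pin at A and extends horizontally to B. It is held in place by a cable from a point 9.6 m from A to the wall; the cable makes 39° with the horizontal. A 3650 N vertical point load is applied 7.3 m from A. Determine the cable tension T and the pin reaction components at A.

T = 4410 N, A_x = 3427 N, A_y = 874.5 N

ΣM about A: T·sin39°·9.6 − 3650·7.3 = 0 → T = 26645/(9.6·0.62932) = 4410.35 ≈ 4410 N.
ΣF_x = 0: A_x − T·cos39° = 0 → A_x = 4410.35 × 0.777146 = 3427 N.
ΣF_y = 0: A_y + T·sin39° − 3650 = 0 → A_y = 3650 − 4410.35 × 0.62932 = 874.5 N.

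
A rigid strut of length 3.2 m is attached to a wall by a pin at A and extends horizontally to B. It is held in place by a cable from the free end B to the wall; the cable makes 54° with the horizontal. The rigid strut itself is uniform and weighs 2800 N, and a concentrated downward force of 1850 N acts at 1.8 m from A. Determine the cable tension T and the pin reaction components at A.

ΣM about A: T·sin54°·3.2 − 2800·1.6 − 1850·1.8 = 0 → T = 7810/(3.2·0.809017) = 3016.78 ≈ 3017 N.
ΣF_x = 0: A_x − T·cos54° = 0 → A_x = 3016.78 × 0.587785 = 1773 N.
ΣF_y = 0: A_y + T·sin54° − 2800 − 1850 = 0 → A_y = 4650 − 3016.78 × 0.809017 = 2209 N.

T = 3017 N, A_x = 1773 N, A_y = 2209 N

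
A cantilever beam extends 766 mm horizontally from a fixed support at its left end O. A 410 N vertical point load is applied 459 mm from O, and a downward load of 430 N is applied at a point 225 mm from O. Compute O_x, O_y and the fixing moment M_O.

O_x = 0, O_y = 840.0 N, M_O = 284900 N·mm

ΣF_x = 0: O_x = 0.
ΣF_y = 0: O_y − 410 − 430 = 0 → O_y = 840.0 N.
ΣM about O: M_O − 410·459 − 430·225 = 0 → M_O = 284900 N·mm.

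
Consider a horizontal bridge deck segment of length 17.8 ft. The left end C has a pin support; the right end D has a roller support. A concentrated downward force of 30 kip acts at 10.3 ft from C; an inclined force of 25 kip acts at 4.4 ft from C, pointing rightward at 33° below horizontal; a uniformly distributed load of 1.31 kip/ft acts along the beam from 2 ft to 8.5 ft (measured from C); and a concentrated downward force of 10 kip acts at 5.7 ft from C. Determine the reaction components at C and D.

Resultant of the distributed load: 1.31 × 6.5 = 8.515 kip at 5.25 ft from C.
ΣM about C: D_y·17.8 − 30·10.3 − 25·sin33°·4.4 − (1.31·6.5)·5.25 − 10·5.7 = 0 → D_y = 470.614/17.8 = 26.439 ≈ 26.44 kip.
ΣF_y = 0: C_y + 26.439 − 30 − 25·sin33° − 1.31·6.5 − 10 = 0 → C_y = 35.69 kip.
ΣF_x = 0: C_x + 25·cos33° = 0 → C_x = -20.97 kip.

C_x = -20.97 kip, C_y = 35.69 kip, D_y = 26.44 kip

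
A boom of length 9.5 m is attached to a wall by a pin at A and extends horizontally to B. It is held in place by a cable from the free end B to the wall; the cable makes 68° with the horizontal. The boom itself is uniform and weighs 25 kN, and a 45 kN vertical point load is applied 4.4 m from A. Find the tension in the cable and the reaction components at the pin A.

T = 35.96 kN, A_x = 13.47 kN, A_y = 36.66 kN

ΣM about A: T·sin68°·9.5 − 25·4.75 − 45·4.4 = 0 → T = 316.75/(9.5·0.927184) = 35.9606 ≈ 35.96 kN.
ΣF_x = 0: A_x − T·cos68° = 0 → A_x = 35.9606 × 0.374607 = 13.47 kN.
ΣF_y = 0: A_y + T·sin68° − 25 − 45 = 0 → A_y = 70 − 35.9606 × 0.927184 = 36.66 kN.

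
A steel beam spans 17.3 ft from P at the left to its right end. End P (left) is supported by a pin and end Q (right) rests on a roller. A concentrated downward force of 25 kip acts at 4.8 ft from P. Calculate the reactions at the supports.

P_x = 0, P_y = 18.06 kip, Q_y = 6.936 kip

ΣM about P: Q_y·17.3 − 25·4.8 = 0 → Q_y = 120/17.3 = 6.93642 ≈ 6.936 kip.
ΣF_y = 0: P_y + 6.93642 − 25 = 0 → P_y = 18.06 kip.
ΣF_x = 0: no horizontal applied forces, so P_x = 0.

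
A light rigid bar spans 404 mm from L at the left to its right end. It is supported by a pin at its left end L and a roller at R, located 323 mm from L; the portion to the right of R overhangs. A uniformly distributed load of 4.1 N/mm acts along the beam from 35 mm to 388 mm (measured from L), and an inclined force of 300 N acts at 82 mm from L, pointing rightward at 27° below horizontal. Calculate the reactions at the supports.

L_x = -267.3 N, L_y = 601.2 N, R_y = 982.3 N

Resultant of the distributed load: 4.1 × 353 = 1447.3 N at 211.5 mm from L.
ΣM about L: R_y·323 − (4.1·353)·211.5 − 300·sin27°·82 = 0 → R_y = 317272/323 = 982.266 ≈ 982.3 N.
ΣF_y = 0: L_y + 982.266 − 4.1·353 − 300·sin27° = 0 → L_y = 601.2 N.
ΣF_x = 0: L_x + 300·cos27° = 0 → L_x = -267.3 N.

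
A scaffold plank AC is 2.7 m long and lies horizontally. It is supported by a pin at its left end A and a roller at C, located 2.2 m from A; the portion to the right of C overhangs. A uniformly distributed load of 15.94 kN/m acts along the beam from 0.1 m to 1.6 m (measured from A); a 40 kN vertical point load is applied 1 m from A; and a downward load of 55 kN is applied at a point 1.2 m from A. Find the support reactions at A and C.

Resultant of the distributed load: 15.94 × 1.5 = 23.91 kN at 0.85 m from A.
Taking moments about A: C_y·2.2 − (15.94·1.5)·0.85 − 40·1 − 55·1.2 = 0 → C_y = 126.3235/2.2 = 57.4198 ≈ 57.42 kN.
ΣF_y = 0: A_y + 57.4198 − 15.94·1.5 − 40 − 55 = 0 → A_y = 61.49 kN.
ΣF_x = 0: no horizontal applied forces, so A_x = 0.

A_x = 0, A_y = 61.49 kN, C_y = 57.42 kN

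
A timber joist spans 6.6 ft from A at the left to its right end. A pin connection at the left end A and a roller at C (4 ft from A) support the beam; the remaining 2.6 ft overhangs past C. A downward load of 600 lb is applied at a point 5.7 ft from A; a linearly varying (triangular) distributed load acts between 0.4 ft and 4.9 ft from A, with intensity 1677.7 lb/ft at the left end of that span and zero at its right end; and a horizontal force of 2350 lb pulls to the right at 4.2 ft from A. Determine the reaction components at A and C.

A_x = -2350 lb, A_y = 1727 lb, C_y = 2648 lb

Resultant of the triangular load: ½ × 1677.7 × 4.5 = 3774.825 lb, acting at 1.9 ft from A (one-third of the span from the peak).
Taking moments about A: C_y·4 − 600·5.7 − (½·1677.7·4.5)·1.9 = 0 → C_y = 10592.1675/4 = 2648.04 ≈ 2648 lb.
ΣF_y = 0: A_y + 2648.04 − 600 − ½·1677.7·4.5 = 0 → A_y = 1727 lb.
ΣF_x = 0: A_x + 2350 = 0 → A_x = -2350 lb.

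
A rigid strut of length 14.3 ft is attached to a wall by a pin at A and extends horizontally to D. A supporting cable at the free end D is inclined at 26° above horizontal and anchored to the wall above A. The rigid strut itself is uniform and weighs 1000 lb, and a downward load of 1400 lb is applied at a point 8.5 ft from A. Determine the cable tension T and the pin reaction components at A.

T = 3039 lb, A_x = 2731 lb, A_y = 1068 lb

ΣM about A: T·sin26°·14.3 − 1000·7.15 − 1400·8.5 = 0 → T = 19050/(14.3·0.438371) = 3038.91 ≈ 3039 lb.
ΣF_x = 0: A_x − T·cos26° = 0 → A_x = 3038.91 × 0.898794 = 2731 lb.
ΣF_y = 0: A_y + T·sin26° − 1000 − 1400 = 0 → A_y = 2400 − 3038.91 × 0.438371 = 1068 lb.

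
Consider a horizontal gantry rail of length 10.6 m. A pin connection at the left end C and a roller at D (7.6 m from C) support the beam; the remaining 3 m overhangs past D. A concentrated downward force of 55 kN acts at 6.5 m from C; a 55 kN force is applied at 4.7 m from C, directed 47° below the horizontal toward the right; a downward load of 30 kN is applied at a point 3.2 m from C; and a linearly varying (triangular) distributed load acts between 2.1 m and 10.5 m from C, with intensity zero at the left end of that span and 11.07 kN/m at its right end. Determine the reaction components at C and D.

Resultant of the triangular load: ½ × 11.07 × 8.4 = 46.494 kN, acting at 7.7 m from C (one-third of the span from the peak).
ΣM about C: D_y·7.6 − 55·6.5 − 55·sin47°·4.7 − 30·3.2 − (½·11.07·8.4)·7.7 = 0 → D_y = 1000.56/7.6 = 131.653 ≈ 131.7 kN.
ΣF_y = 0: C_y + 131.653 − 55 − 55·sin47° − 30 − ½·11.07·8.4 = 0 → C_y = 40.07 kN.
ΣF_x = 0: C_x + 55·cos47° = 0 → C_x = -37.51 kN.

C_x = -37.51 kN, C_y = 40.07 kN, D_y = 131.7 kN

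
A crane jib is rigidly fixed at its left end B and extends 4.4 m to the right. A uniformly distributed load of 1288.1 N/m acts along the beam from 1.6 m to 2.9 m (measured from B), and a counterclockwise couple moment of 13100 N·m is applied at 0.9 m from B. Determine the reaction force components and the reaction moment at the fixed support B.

Resultant of the distributed load: 1288.1 × 1.3 = 1674.53 N at 2.25 m from B.
ΣF_x = 0: B_x = 0.
ΣF_y = 0: B_y − 1288.1·1.3 = 0 → B_y = 1675 N.
ΣM about B: M_B − (1288.1·1.3)·2.25 + 13100 = 0 → M_B = -9332 N·m.

B_x = 0, B_y = 1675 N, M_B = -9332 N·m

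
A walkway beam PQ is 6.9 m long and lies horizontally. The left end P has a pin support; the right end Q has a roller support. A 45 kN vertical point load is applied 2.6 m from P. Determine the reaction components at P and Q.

Taking moments about P: Q_y·6.9 − 45·2.6 = 0 → Q_y = 117/6.9 = 16.9565 ≈ 16.96 kN.
ΣF_y = 0: P_y + 16.9565 − 45 = 0 → P_y = 28.04 kN.
ΣF_x = 0: no horizontal applied forces, so P_x = 0.

P_x = 0, P_y = 28.04 kN, Q_y = 16.96 kN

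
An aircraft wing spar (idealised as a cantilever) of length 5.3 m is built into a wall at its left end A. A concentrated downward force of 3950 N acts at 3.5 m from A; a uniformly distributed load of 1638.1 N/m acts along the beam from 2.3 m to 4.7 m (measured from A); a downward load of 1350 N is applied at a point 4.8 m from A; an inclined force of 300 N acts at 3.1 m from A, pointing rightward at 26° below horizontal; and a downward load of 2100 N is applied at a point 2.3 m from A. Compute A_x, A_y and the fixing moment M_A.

A_x = -269.6 N, A_y = 11460 N, M_A = 39300 N·m

Resultant of the distributed load: 1638.1 × 2.4 = 3931.44 N at 3.5 m from A.
ΣF_x = 0: A_x + 300·cos26° = 0 → A_x = -269.6 N.
ΣF_y = 0: A_y − 3950 − 1638.1·2.4 − 1350 − 300·sin26° − 2100 = 0 → A_y = 11460 N.
ΣM about A: M_A − 3950·3.5 − (1638.1·2.4)·3.5 − 1350·4.8 − 300·sin26°·3.1 − 2100·2.3 = 0 → M_A = 39300 N·m.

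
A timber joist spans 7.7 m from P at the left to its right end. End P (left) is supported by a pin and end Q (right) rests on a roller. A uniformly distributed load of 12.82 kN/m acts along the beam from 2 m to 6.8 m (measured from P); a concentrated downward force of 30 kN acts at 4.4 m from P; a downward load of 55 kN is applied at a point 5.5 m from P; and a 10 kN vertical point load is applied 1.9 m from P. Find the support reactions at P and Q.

Resultant of the distributed load: 12.82 × 4.8 = 61.536 kN at 4.4 m from P.
Moments about P: Q_y·7.7 − (12.82·4.8)·4.4 − 30·4.4 − 55·5.5 − 10·1.9 = 0 → Q_y = 724.2584/7.7 = 94.0595 ≈ 94.06 kN.
ΣF_y = 0: P_y + 94.0595 − 12.82·4.8 − 30 − 55 − 10 = 0 → P_y = 62.48 kN.
ΣF_x = 0: no horizontal applied forces, so P_x = 0.

P_x = 0, P_y = 62.48 kN, Q_y = 94.06 kN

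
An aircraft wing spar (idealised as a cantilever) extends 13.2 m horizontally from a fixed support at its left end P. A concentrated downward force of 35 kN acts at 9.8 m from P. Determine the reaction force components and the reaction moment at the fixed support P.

P_x = 0, P_y = 35.00 kN, M_P = 343.0 kN·m

ΣF_x = 0: P_x = 0.
ΣF_y = 0: P_y − 35 = 0 → P_y = 35.00 kN.
ΣM about P: M_P − 35·9.8 = 0 → M_P = 343.0 kN·m.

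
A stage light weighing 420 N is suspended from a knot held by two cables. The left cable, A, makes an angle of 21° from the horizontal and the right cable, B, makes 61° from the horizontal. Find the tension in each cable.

T_A = 205.6 N, T_B = 396.0 N

ΣF_x = 0: −T_A·cos21° + T_B·cos61° = 0 → T_B = 1.92566·T_A.
ΣF_y = 0: T_A·sin21° + T_B·sin61° = 420.
Substitute: T_A·(0.358368 + 1.92566·0.87462) = 420 → T_A = 205.621 ≈ 205.6 N.
Then T_B = 1.92566 × 205.621 = 396.0 N.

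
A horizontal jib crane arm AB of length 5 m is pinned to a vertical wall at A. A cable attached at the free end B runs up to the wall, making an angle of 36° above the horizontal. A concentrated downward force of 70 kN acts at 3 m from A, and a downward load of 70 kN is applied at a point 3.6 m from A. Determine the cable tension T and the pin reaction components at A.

ΣM about A: T·sin36°·5 − 70·3 − 70·3.6 = 0 → T = 462/(5·0.587785) = 157.2 kN.
ΣF_x = 0: A_x − T·cos36° = 0 → A_x = 157.2 × 0.809017 = 127.2 kN.
ΣF_y = 0: A_y + T·sin36° − 70 − 70 = 0 → A_y = 140 − 157.2 × 0.587785 = 47.60 kN.

T = 157.2 kN, A_x = 127.2 kN, A_y = 47.60 kN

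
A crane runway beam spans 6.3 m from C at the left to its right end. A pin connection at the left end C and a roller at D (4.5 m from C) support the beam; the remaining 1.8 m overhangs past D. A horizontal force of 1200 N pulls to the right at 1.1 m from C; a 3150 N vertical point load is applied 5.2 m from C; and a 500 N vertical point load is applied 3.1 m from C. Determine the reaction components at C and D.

Taking moments about C: D_y·4.5 − 3150·5.2 − 500·3.1 = 0 → D_y = 17930/4.5 = 3984.44 ≈ 3984 N.
ΣF_y = 0: C_y + 3984.44 − 3150 − 500 = 0 → C_y = -334.4 N.
ΣF_x = 0: C_x + 1200 = 0 → C_x = -1200 N.

C_x = -1200 N, C_y = -334.4 N, D_y = 3984 N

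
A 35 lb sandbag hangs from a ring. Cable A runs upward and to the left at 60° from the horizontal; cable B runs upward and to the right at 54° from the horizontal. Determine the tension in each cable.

T_A = 22.52 lb, T_B = 19.16 lb

ΣF_x = 0: −T_A·cos60° + T_B·cos54° = 0 → T_B = 0.850651·T_A.
ΣF_y = 0: T_A·sin60° + T_B·sin54° = 35.
Substitute: T_A·(0.866025 + 0.850651·0.809017) = 35 → T_A = 22.5194 ≈ 22.52 lb.
Then T_B = 0.850651 × 22.5194 = 19.16 lb.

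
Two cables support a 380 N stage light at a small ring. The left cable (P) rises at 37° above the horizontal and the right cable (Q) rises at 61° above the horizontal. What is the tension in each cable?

T_P = 186.0 N, T_Q = 306.5 N

ΣF_x = 0: −T_P·cos37° + T_Q·cos61° = 0 → T_Q = 1.64732·T_P.
ΣF_y = 0: T_P·sin37° + T_Q·sin61° = 380.
Substitute: T_P·(0.601815 + 1.64732·0.87462) = 380 → T_P = 186.038 ≈ 186.0 N.
Then T_Q = 1.64732 × 186.038 = 306.5 N.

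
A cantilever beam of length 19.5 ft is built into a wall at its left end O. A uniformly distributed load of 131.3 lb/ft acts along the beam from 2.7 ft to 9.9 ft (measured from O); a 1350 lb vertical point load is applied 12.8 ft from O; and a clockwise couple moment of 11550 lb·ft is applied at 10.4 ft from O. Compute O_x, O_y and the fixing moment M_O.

O_x = 0, O_y = 2295 lb, M_O = 34790 lb·ft

Resultant of the distributed load: 131.3 × 7.2 = 945.36 lb at 6.3 ft from O.
ΣF_x = 0: O_x = 0.
ΣF_y = 0: O_y − 131.3·7.2 − 1350 = 0 → O_y = 2295 lb.
ΣM about O: M_O − (131.3·7.2)·6.3 − 1350·12.8 − 11550 = 0 → M_O = 34790 lb·ft.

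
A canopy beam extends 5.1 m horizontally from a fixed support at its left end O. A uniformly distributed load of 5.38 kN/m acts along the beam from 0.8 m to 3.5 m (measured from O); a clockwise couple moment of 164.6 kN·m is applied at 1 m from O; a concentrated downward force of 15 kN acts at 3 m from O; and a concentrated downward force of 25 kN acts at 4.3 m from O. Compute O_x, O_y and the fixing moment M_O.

O_x = 0, O_y = 54.53 kN, M_O = 348.3 kN·m

Resultant of the distributed load: 5.38 × 2.7 = 14.526 kN at 2.15 m from O.
ΣF_x = 0: O_x = 0.
ΣF_y = 0: O_y − 5.38·2.7 − 15 − 25 = 0 → O_y = 54.53 kN.
ΣM about O: M_O − (5.38·2.7)·2.15 − 164.6 − 15·3 − 25·4.3 = 0 → M_O = 348.3 kN·m.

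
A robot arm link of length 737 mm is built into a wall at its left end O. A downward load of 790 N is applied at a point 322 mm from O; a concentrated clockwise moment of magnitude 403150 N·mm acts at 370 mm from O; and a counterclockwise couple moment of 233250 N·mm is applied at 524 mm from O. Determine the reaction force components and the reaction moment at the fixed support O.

ΣF_x = 0: O_x = 0.
ΣF_y = 0: O_y − 790 = 0 → O_y = 790.0 N.
ΣM about O: M_O − 790·322 − 403150 + 233250 = 0 → M_O = 424300 N·mm.

O_x = 0, O_y = 790.0 N, M_O = 424300 N·mm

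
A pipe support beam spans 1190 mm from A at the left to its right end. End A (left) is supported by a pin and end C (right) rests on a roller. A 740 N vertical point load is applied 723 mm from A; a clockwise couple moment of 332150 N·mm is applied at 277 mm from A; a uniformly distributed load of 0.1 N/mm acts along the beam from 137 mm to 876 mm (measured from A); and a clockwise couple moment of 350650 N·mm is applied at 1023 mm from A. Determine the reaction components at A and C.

A_x = 0, A_y = -240.9 N, C_y = 1055 N

Resultant of the distributed load: 0.1 × 739 = 73.9 N at 506.5 mm from A.
Moments about A: C_y·1190 − 740·723 − 332150 − (0.1·739)·506.5 − 350650 = 0 → C_y = 1255250.35/1190 = 1054.83 ≈ 1055 N.
ΣF_y = 0: A_y + 1054.83 − 740 − 0.1·739 = 0 → A_y = -240.9 N.
ΣF_x = 0: no horizontal applied forces, so A_x = 0.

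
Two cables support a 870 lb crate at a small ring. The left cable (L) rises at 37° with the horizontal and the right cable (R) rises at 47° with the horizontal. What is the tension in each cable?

ΣF_x = 0: −T_L·cos37° + T_R·cos47° = 0 → T_R = 1.17102·T_L.
ΣF_y = 0: T_L·sin37° + T_R·sin47° = 870.
Substitute: T_L·(0.601815 + 1.17102·0.731354) = 870 → T_L = 596.608 ≈ 596.6 lb.
Then T_R = 1.17102 × 596.608 = 698.6 lb.

T_L = 596.6 lb, T_R = 698.6 lb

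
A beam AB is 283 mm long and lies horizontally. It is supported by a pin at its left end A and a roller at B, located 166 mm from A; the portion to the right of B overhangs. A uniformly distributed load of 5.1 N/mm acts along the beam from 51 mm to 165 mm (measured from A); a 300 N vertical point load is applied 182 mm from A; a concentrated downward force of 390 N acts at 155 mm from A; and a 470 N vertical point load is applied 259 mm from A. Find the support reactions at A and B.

A_x = 0, A_y = -63.25 N, B_y = 1805 N

Resultant of the distributed load: 5.1 × 114 = 581.4 N at 108 mm from A.
Taking moments about A: B_y·166 − (5.1·114)·108 − 300·182 − 390·155 − 470·259 = 0 → B_y = 299571.2/166 = 1804.65 ≈ 1805 N.
ΣF_y = 0: A_y + 1804.65 − 5.1·114 − 300 − 390 − 470 = 0 → A_y = -63.25 N.
ΣF_x = 0: no horizontal applied forces, so A_x = 0.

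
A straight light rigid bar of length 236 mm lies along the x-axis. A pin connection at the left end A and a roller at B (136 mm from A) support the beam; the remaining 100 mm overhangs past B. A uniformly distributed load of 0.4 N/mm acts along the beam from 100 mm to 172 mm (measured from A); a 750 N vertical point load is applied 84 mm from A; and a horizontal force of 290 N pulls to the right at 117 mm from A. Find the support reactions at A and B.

A_x = -290.0 N, A_y = 286.8 N, B_y = 492.0 N

Resultant of the distributed load: 0.4 × 72 = 28.8 N at 136 mm from A.
Taking moments about A: B_y·136 − (0.4·72)·136 − 750·84 = 0 → B_y = 66916.8/136 = 492.035 ≈ 492.0 N.
ΣF_y = 0: A_y + 492.035 − 0.4·72 − 750 = 0 → A_y = 286.8 N.
ΣF_x = 0: A_x + 290 = 0 → A_x = -290.0 N.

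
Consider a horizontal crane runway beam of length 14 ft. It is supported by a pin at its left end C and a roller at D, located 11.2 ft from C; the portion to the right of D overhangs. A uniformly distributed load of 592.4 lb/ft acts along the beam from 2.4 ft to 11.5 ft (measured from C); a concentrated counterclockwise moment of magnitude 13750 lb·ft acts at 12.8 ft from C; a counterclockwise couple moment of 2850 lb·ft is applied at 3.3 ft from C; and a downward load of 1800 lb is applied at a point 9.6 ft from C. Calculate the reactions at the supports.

C_x = 0, C_y = 3785 lb, D_y = 3406 lb

Resultant of the distributed load: 592.4 × 9.1 = 5390.84 lb at 6.95 ft from C.
Moments about C: D_y·11.2 − (592.4·9.1)·6.95 + 13750 + 2850 − 1800·9.6 = 0 → D_y = 38146.338/11.2 = 3405.92 ≈ 3406 lb.
ΣF_y = 0: C_y + 3405.92 − 592.4·9.1 − 1800 = 0 → C_y = 3785 lb.
ΣF_x = 0: no horizontal applied forces, so C_x = 0.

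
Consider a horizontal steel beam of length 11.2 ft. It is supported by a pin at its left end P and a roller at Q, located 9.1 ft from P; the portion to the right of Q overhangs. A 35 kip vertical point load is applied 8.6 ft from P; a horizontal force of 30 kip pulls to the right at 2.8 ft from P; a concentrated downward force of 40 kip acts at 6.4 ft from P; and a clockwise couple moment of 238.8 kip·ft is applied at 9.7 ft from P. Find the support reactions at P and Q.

Taking moments about P: Q_y·9.1 − 35·8.6 − 40·6.4 − 238.8 = 0 → Q_y = 795.8/9.1 = 87.4505 ≈ 87.45 kip.
ΣF_y = 0: P_y + 87.4505 − 35 − 40 = 0 → P_y = -12.45 kip.
ΣF_x = 0: P_x + 30 = 0 → P_x = -30.00 kip.

P_x = -30.00 kip, P_y = -12.45 kip, Q_y = 87.45 kip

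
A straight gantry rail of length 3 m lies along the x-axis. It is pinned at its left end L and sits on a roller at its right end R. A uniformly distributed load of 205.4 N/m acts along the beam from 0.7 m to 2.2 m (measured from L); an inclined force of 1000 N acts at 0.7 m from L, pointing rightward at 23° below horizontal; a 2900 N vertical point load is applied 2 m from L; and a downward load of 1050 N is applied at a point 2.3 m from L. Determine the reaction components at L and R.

L_x = -920.5 N, L_y = 1670 N, R_y = 2978 N

Resultant of the distributed load: 205.4 × 1.5 = 308.1 N at 1.45 m from L.
ΣM about L: R_y·3 − (205.4·1.5)·1.45 − 1000·sin23°·0.7 − 2900·2 − 1050·2.3 = 0 → R_y = 8935.26/3 = 2978.42 ≈ 2978 N.
ΣF_y = 0: L_y + 2978.42 − 205.4·1.5 − 1000·sin23° − 2900 − 1050 = 0 → L_y = 1670 N.
ΣF_x = 0: L_x + 1000·cos23° = 0 → L_x = -920.5 N.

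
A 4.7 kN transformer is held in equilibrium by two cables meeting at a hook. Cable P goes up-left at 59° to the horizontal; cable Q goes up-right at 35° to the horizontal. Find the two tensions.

T_P = 3.859 kN, T_Q = 2.427 kN

ΣF_x = 0: −T_P·cos59° + T_Q·cos35° = 0 → T_Q = 0.628745·T_P.
ΣF_y = 0: T_P·sin59° + T_Q·sin35° = 4.7.
Substitute: T_P·(0.857167 + 0.628745·0.573576) = 4.7 → T_P = 3.85942 ≈ 3.859 kN.
Then T_Q = 0.628745 × 3.85942 = 2.427 kN.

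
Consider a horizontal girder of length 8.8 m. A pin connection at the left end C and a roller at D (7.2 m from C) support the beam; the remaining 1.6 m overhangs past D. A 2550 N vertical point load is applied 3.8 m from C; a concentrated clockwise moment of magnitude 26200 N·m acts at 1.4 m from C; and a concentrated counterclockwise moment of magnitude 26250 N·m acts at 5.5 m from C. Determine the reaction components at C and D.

C_x = 0, C_y = 1211 N, D_y = 1339 N

Moments about C: D_y·7.2 − 2550·3.8 − 26200 + 26250 = 0 → D_y = 9640/7.2 = 1338.89 ≈ 1339 N.
ΣF_y = 0: C_y + 1338.89 − 2550 = 0 → C_y = 1211 N.
ΣF_x = 0: no horizontal applied forces, so C_x = 0.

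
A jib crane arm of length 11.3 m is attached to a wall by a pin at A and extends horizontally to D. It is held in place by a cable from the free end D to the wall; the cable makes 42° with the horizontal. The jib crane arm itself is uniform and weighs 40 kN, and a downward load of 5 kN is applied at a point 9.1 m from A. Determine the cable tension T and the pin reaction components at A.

T = 35.91 kN, A_x = 26.68 kN, A_y = 20.97 kN

ΣM about A: T·sin42°·11.3 − 40·5.65 − 5·9.1 = 0 → T = 271.5/(11.3·0.669131) = 35.9071 ≈ 35.91 kN.
ΣF_x = 0: A_x − T·cos42° = 0 → A_x = 35.9071 × 0.743145 = 26.68 kN.
ΣF_y = 0: A_y + T·sin42° − 40 − 5 = 0 → A_y = 45 − 35.9071 × 0.669131 = 20.97 kN.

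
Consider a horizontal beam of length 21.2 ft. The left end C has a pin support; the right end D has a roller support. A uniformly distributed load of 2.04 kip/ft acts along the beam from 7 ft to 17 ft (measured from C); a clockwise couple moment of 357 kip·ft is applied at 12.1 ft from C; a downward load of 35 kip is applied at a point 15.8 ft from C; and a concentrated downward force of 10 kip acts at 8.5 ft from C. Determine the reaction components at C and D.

Resultant of the distributed load: 2.04 × 10 = 20.4 kip at 12 ft from C.
Moments about C: D_y·21.2 − (2.04·10)·12 − 357 − 35·15.8 − 10·8.5 = 0 → D_y = 1239.8/21.2 = 58.4811 ≈ 58.48 kip.
ΣF_y = 0: C_y + 58.4811 − 2.04·10 − 35 − 10 = 0 → C_y = 6.919 kip.
ΣF_x = 0: no horizontal applied forces, so C_x = 0.

C_x = 0, C_y = 6.919 kip, D_y = 58.48 kip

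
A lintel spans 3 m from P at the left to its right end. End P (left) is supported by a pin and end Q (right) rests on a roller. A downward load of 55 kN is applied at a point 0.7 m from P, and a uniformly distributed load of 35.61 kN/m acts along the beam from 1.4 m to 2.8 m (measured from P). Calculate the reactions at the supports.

P_x = 0, P_y = 57.12 kN, Q_y = 47.73 kN

Resultant of the distributed load: 35.61 × 1.4 = 49.854 kN at 2.1 m from P.
ΣM about P: Q_y·3 − 55·0.7 − (35.61·1.4)·2.1 = 0 → Q_y = 143.1934/3 = 47.7311 ≈ 47.73 kN.
ΣF_y = 0: P_y + 47.7311 − 55 − 35.61·1.4 = 0 → P_y = 57.12 kN.
ΣF_x = 0: no horizontal applied forces, so P_x = 0.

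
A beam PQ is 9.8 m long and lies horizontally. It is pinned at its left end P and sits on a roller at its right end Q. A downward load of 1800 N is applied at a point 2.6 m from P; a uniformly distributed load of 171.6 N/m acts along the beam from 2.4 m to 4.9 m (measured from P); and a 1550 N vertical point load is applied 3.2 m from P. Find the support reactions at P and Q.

Resultant of the distributed load: 171.6 × 2.5 = 429 N at 3.65 m from P.
Taking moments about P: Q_y·9.8 − 1800·2.6 − (171.6·2.5)·3.65 − 1550·3.2 = 0 → Q_y = 11205.85/9.8 = 1143.45 ≈ 1143 N.
ΣF_y = 0: P_y + 1143.45 − 1800 − 171.6·2.5 − 1550 = 0 → P_y = 2636 N.
ΣF_x = 0: no horizontal applied forces, so P_x = 0.

P_x = 0, P_y = 2636 N, Q_y = 1143 N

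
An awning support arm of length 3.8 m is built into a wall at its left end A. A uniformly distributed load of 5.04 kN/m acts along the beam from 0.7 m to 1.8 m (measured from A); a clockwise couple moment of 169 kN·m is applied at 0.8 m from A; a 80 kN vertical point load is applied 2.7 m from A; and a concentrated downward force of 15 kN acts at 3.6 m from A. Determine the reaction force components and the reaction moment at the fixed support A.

Resultant of the distributed load: 5.04 × 1.1 = 5.544 kN at 1.25 m from A.
ΣF_x = 0: A_x = 0.
ΣF_y = 0: A_y − 5.04·1.1 − 80 − 15 = 0 → A_y = 100.5 kN.
ΣM about A: M_A − (5.04·1.1)·1.25 − 169 − 80·2.7 − 15·3.6 = 0 → M_A = 445.9 kN·m.

A_x = 0, A_y = 100.5 kN, M_A = 445.9 kN·m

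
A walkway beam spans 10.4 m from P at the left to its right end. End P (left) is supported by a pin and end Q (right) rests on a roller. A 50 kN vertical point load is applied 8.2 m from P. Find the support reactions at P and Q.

Taking moments about P: Q_y·10.4 − 50·8.2 = 0 → Q_y = 410/10.4 = 39.4231 ≈ 39.42 kN.
ΣF_y = 0: P_y + 39.4231 − 50 = 0 → P_y = 10.58 kN.
ΣF_x = 0: no horizontal applied forces, so P_x = 0.

P_x = 0, P_y = 10.58 kN, Q_y = 39.42 kN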